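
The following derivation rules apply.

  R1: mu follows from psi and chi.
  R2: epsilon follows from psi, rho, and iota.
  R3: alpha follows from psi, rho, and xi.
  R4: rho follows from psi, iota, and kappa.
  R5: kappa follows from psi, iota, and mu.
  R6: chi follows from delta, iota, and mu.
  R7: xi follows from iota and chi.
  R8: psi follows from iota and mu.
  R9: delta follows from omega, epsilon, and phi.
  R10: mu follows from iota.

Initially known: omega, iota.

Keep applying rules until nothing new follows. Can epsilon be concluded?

Yes

iota holds, so mu follows (R10).
From iota and mu, R8 gives psi.
psi, iota, and mu hold, so kappa follows (R5).
psi, iota, and kappa hold, so rho follows (R4).
From psi, rho, and iota, R2 gives epsilon.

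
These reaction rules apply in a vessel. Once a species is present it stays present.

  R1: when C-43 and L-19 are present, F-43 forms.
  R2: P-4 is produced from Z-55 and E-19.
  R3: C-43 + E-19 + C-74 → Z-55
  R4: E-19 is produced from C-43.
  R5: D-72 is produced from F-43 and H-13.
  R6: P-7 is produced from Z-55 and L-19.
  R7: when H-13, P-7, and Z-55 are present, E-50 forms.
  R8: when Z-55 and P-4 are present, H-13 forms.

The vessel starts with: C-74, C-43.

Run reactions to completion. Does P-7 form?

No

P-7 would need Z-55 and L-19 (R6), but L-19 never forms.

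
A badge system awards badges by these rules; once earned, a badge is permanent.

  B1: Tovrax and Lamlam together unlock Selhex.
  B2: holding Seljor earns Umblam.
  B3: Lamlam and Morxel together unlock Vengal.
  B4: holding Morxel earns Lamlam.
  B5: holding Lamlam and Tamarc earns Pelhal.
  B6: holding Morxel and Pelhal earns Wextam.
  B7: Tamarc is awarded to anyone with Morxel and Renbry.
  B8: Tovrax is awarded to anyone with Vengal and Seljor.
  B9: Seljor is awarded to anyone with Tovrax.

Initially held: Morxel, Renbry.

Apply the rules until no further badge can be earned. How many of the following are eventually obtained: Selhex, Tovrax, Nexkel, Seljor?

Selhex would need Tovrax and Lamlam (B1), but Tovrax is never earned.
Tovrax would need Vengal and Seljor (B8), but Seljor is never earned.
No rule produces Nexkel, and it is not given.
Seljor would need Tovrax (B9), but Tovrax is never earned.
None of the 4 are reached.

0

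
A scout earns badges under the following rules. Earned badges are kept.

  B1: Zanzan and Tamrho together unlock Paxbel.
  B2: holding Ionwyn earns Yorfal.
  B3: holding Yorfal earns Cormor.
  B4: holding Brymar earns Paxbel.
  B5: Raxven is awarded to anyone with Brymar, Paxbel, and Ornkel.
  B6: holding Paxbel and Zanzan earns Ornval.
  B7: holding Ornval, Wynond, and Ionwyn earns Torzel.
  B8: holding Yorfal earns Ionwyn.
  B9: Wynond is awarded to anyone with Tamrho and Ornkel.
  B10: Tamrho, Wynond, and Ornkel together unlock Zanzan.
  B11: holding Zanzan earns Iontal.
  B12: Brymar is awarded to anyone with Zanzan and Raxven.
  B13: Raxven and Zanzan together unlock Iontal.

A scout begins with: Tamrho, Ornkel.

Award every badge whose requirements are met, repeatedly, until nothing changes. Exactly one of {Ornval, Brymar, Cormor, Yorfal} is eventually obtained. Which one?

With Tamrho and Ornkel, Wynond is earned (B9).
With Tamrho, Wynond, and Ornkel, Zanzan is earned (B10).
With Zanzan and Tamrho, Paxbel is earned (B1).
With Paxbel and Zanzan, Ornval is earned (B6).
Yorfal would need Ionwyn (B2), but Ionwyn is never earned. Cormor would need Yorfal (B3), but Yorfal is never earned. Brymar would need Zanzan and Raxven (B12), but Raxven is never earned.

Ornval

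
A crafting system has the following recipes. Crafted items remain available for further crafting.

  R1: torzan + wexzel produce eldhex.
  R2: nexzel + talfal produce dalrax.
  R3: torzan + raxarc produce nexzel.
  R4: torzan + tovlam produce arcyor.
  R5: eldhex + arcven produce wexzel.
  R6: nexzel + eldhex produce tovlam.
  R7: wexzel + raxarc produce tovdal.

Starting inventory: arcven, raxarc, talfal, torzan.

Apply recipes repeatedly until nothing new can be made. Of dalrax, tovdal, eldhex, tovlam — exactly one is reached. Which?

Using R3, torzan and raxarc make nexzel.
Using R2, nexzel and talfal make dalrax.
tovlam would need nexzel and eldhex (R6), but eldhex is never obtained. eldhex would need torzan and wexzel (R1), but wexzel is never obtained. tovdal would need wexzel and raxarc (R7), but wexzel is never obtained.

dalrax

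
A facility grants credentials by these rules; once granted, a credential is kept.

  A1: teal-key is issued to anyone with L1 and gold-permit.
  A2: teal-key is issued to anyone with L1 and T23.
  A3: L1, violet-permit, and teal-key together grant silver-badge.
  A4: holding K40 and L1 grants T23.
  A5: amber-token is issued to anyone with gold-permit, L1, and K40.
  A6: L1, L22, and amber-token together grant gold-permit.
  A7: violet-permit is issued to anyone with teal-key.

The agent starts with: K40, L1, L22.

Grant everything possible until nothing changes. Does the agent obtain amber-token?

amber-token would need gold-permit, L1, and K40 (A5), but gold-permit is never granted.

No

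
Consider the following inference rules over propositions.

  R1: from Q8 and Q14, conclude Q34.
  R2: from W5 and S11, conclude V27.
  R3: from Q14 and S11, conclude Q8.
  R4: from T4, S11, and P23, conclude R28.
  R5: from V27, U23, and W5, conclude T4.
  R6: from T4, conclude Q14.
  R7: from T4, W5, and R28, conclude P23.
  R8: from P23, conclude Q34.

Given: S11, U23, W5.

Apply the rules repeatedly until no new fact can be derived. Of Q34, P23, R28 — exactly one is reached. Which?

Q34

From W5 and S11, R2 gives V27.
From V27, U23, and W5, R5 gives T4.
From T4, R6 gives Q14.
From Q14 and S11, R3 gives Q8.
From Q8 and Q14, R1 gives Q34.
R28 would need T4, S11, and P23 (R4), but P23 is never established. P23 would need T4, W5, and R28 (R7), but R28 is never established.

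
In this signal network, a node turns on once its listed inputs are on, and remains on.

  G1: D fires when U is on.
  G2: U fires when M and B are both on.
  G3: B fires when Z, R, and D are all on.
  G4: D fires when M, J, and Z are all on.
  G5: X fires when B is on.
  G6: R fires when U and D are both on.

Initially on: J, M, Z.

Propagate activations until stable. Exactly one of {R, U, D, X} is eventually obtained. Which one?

G4: M, J, and Z on → D on.
R would need U and D (G6), but U never turns on. U would need M and B (G2), but B never turns on. X would need B (G5), but B never turns on.

D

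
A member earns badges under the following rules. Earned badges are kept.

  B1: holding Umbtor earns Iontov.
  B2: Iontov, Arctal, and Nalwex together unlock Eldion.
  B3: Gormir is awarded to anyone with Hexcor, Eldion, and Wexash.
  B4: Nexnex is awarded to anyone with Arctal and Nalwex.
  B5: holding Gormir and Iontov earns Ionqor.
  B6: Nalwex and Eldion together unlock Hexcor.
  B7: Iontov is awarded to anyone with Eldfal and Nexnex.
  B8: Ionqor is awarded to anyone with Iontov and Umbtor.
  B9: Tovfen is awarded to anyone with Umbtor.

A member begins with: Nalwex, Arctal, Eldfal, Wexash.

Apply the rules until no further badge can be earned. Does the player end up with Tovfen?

No

Tovfen would need Umbtor (B9), but Umbtor is never earned.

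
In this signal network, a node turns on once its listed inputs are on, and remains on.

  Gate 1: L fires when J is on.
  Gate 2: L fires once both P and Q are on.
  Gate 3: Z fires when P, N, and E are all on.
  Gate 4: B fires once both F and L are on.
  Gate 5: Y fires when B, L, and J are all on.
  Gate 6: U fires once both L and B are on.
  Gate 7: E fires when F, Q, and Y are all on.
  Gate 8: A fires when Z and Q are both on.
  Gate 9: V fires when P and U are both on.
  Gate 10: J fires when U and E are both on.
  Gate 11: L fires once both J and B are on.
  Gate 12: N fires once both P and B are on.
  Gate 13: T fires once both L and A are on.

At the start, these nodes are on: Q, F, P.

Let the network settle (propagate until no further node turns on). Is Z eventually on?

Z would need P, N, and E (Gate 3), but E never turns on.

No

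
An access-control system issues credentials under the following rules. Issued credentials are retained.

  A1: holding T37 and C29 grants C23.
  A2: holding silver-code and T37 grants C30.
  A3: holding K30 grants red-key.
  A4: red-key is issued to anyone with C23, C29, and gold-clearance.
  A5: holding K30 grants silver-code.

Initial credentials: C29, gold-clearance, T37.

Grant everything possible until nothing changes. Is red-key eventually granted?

Holding T37 and C29 grants C23 (A1).
Holding C23, C29, and gold-clearance grants red-key (A4).

Yes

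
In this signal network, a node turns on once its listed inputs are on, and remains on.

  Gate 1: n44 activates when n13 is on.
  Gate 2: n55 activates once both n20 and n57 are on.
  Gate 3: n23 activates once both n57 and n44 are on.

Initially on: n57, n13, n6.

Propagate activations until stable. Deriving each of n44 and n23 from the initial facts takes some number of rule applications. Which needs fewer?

n44: Gate 1: n13 on → n44 on. [1 rule application]
n23: Gate 1: n13 on → n44 on. Gate 3: n57 and n44 on → n23 on. [2 rule applications]
n44 needs fewer.

n44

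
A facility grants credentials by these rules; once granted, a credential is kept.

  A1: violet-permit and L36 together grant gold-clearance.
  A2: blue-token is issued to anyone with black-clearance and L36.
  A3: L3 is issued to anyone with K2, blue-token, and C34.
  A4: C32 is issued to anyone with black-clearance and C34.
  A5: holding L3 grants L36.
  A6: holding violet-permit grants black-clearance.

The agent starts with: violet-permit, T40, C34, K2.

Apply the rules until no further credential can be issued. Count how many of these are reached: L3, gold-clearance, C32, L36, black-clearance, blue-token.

2

Holding violet-permit grants black-clearance (A6).
Holding black-clearance and C34 grants C32 (A4).
L3 would need K2, blue-token, and C34 (A3), but blue-token is never granted.
gold-clearance would need violet-permit and L36 (A1), but L36 is never granted.
C32: reached.
L36 would need L3 (A5), but L3 is never granted.
black-clearance: reached.
blue-token would need black-clearance and L36 (A2), but L36 is never granted.
Reached: C32 and black-clearance — 2 of the 6.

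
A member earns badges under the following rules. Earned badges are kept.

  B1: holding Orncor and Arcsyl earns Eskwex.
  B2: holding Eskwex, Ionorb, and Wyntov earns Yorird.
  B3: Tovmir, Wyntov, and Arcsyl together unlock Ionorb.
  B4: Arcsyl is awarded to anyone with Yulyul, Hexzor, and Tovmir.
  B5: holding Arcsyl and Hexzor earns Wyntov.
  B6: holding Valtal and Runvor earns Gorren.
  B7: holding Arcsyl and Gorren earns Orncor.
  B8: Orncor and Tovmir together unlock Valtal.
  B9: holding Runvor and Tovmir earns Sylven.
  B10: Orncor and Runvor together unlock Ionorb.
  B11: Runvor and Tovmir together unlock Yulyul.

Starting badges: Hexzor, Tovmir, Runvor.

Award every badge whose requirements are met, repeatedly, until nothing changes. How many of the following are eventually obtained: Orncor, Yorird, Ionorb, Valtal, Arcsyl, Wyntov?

With Runvor and Tovmir, Yulyul is earned (B11).
With Yulyul, Hexzor, and Tovmir, Arcsyl is earned (B4).
With Arcsyl and Hexzor, Wyntov is earned (B5).
With Tovmir, Wyntov, and Arcsyl, Ionorb is earned (B3).
Orncor would need Arcsyl and Gorren (B7), but Gorren is never earned.
Yorird would need Eskwex, Ionorb, and Wyntov (B2), but Eskwex is never earned.
Ionorb: reached.
Valtal would need Orncor and Tovmir (B8), but Orncor is never earned.
Arcsyl: reached.
Wyntov: reached.
Reached: Ionorb, Arcsyl, and Wyntov — 3 of the 6.

3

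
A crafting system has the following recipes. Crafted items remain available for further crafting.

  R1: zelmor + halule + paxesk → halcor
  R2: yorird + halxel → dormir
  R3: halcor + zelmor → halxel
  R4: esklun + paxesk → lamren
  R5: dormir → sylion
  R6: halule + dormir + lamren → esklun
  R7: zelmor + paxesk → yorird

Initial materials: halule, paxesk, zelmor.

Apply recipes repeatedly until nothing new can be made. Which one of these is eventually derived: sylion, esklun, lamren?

sylion

zelmor + halule + paxesk → halcor (R1).
Using R7, zelmor and paxesk make yorird.
Using R3, halcor and zelmor make halxel.
Using R2, yorird and halxel make dormir.
Using R5, dormir makes sylion.
esklun would need halule, dormir, and lamren (R6), but lamren is never obtained. lamren would need esklun and paxesk (R4), but esklun is never obtained.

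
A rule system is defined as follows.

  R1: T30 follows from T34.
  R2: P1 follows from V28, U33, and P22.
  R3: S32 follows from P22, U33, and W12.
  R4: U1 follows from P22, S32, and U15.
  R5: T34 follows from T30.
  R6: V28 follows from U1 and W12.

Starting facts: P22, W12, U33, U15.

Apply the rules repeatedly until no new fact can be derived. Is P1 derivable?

From P22, U33, and W12, R3 gives S32.
P22, S32, and U15 hold, so U1 follows (R4).
U1 and W12 hold, so V28 follows (R6).
From V28, U33, and P22, R2 gives P1.

Yes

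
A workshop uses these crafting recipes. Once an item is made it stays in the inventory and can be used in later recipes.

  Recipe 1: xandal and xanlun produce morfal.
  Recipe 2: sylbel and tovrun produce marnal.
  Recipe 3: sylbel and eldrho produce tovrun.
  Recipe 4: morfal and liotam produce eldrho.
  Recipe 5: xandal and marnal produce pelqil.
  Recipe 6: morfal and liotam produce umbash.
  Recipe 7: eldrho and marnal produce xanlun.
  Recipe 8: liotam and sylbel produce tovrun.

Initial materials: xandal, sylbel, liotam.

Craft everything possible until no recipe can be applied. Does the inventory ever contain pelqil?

liotam and sylbel → tovrun (Recipe 8).
Using Recipe 2, sylbel and tovrun make marnal.
Using Recipe 5, xandal and marnal make pelqil.

Yes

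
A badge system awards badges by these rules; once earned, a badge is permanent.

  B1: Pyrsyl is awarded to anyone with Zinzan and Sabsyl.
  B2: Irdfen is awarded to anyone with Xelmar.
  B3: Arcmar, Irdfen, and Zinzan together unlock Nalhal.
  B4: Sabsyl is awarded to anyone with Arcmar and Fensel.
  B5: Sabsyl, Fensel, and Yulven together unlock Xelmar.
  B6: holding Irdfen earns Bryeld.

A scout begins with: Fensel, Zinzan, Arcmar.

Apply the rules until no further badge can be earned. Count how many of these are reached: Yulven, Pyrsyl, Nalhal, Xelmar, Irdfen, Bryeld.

With Arcmar and Fensel, Sabsyl is earned (B4).
With Zinzan and Sabsyl, Pyrsyl is earned (B1).
No rule produces Yulven, and it is not given.
Pyrsyl: reached.
Nalhal would need Arcmar, Irdfen, and Zinzan (B3), but Irdfen is never earned.
Xelmar would need Sabsyl, Fensel, and Yulven (B5), but Yulven is never earned.
Irdfen would need Xelmar (B2), but Xelmar is never earned.
Bryeld would need Irdfen (B6), but Irdfen is never earned.
Reached: Pyrsyl — 1 of the 6.

1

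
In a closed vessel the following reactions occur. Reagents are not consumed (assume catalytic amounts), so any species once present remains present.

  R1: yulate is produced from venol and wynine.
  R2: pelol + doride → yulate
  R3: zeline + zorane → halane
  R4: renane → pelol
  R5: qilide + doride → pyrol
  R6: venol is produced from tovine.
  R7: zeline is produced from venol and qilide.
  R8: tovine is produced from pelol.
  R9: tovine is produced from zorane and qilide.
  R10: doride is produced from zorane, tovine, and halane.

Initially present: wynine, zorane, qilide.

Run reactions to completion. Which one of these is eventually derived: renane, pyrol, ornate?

zorane and qilide present → tovine forms (R9).
tovine present → venol forms (R6).
venol and qilide present → zeline forms (R7).
zeline and zorane present → halane forms (R3).
zorane, tovine, and halane present → doride forms (R10).
qilide and doride present → pyrol forms (R5).
No rule produces renane, and it is not given. No rule produces ornate, and it is not given.

pyrol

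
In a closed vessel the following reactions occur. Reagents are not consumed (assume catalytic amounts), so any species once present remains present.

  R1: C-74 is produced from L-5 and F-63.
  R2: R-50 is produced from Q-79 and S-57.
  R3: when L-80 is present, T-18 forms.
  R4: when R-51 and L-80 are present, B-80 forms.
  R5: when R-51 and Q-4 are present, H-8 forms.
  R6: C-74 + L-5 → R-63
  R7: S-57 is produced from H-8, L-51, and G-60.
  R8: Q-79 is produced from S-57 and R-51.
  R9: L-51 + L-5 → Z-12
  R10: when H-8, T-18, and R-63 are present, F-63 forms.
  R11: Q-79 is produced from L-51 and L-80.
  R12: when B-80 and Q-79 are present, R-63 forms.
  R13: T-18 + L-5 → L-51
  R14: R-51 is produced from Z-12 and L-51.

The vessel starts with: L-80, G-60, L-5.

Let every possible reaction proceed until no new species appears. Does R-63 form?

L-80 present → T-18 forms (R3).
T-18 and L-5 present → L-51 forms (R13).
L-51 and L-80 present → Q-79 forms (R11).
L-51 and L-5 present → Z-12 forms (R9).
Z-12 and L-51 present → R-51 forms (R14).
R-51 and L-80 present → B-80 forms (R4).
B-80 and Q-79 present → R-63 forms (R12).

Yes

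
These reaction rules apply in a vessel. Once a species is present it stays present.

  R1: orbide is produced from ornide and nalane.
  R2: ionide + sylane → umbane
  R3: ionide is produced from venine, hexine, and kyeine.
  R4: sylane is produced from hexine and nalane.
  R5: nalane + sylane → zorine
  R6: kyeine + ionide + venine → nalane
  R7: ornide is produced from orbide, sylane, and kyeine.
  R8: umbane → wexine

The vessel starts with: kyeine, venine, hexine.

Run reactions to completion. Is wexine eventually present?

Yes

venine, hexine, and kyeine present → ionide forms (R3).
kyeine, ionide, and venine present → nalane forms (R6).
hexine and nalane present → sylane forms (R4).
ionide and sylane present → umbane forms (R2).
umbane present → wexine forms (R8).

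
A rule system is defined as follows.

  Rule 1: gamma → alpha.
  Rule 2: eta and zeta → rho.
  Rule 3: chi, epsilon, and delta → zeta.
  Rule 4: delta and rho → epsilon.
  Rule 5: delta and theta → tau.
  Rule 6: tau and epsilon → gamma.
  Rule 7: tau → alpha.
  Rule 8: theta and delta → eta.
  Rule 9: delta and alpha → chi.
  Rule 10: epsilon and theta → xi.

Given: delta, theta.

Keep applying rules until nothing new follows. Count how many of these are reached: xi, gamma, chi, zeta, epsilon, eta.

2

theta and delta hold, so eta follows (Rule 8).
From delta and theta, Rule 5 gives tau.
From tau, Rule 7 gives alpha.
delta and alpha hold, so chi follows (Rule 9).
xi would need epsilon and theta (Rule 10), but epsilon is never established.
gamma would need tau and epsilon (Rule 6), but epsilon is never established.
chi: reached.
zeta would need chi, epsilon, and delta (Rule 3), but epsilon is never established.
epsilon would need delta and rho (Rule 4), but rho is never established.
eta: reached.
Reached: chi and eta — 2 of the 6.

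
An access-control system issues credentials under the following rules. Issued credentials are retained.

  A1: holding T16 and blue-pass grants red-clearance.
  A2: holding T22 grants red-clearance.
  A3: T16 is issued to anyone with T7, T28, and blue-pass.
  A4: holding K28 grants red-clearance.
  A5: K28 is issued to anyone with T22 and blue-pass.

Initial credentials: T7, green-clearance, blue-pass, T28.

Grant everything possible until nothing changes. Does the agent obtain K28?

No

K28 would need T22 and blue-pass (A5), but T22 is never granted.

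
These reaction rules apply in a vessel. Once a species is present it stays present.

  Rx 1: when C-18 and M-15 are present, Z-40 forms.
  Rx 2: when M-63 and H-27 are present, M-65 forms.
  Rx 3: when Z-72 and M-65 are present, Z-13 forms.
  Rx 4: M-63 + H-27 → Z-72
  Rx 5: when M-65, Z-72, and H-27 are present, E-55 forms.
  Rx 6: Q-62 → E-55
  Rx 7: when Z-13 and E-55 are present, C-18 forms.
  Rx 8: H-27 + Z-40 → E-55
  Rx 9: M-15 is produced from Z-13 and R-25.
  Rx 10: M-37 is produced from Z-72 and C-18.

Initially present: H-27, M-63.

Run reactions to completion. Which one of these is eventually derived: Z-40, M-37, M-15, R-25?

M-63 and H-27 present → M-65 forms (Rx 2).
M-63 and H-27 present → Z-72 forms (Rx 4).
Z-72 and M-65 present → Z-13 forms (Rx 3).
M-65, Z-72, and H-27 present → E-55 forms (Rx 5).
Z-13 and E-55 present → C-18 forms (Rx 7).
Z-72 and C-18 present → M-37 forms (Rx 10).
Z-40 would need C-18 and M-15 (Rx 1), but M-15 never forms. No rule produces R-25, and it is not given. M-15 would need Z-13 and R-25 (Rx 9), but R-25 never forms.

M-37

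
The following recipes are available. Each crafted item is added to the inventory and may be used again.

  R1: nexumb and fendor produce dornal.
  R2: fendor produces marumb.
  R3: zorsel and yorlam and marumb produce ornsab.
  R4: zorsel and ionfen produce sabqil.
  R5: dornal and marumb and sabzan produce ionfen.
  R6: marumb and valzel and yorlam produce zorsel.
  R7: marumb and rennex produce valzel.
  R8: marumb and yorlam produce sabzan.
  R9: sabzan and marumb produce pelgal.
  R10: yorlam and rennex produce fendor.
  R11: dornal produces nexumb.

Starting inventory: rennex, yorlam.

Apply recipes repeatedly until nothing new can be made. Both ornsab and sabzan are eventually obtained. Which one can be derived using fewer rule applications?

sabzan

sabzan: Using R10, yorlam and rennex make fendor. fendor → marumb (R2). marumb and yorlam → sabzan (R8). [3 rule applications]
ornsab: yorlam and rennex → fendor (R10). Using R2, fendor makes marumb. marumb and rennex → valzel (R7). Using R6, marumb, valzel, and yorlam make zorsel. zorsel and yorlam and marumb → ornsab (R3). [5 rule applications]
sabzan needs fewer.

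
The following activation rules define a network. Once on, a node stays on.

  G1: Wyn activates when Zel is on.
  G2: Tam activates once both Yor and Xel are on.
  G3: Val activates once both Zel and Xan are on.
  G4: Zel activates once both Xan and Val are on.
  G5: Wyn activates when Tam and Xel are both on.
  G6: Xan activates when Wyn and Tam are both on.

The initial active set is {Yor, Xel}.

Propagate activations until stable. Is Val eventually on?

No

Val would need Zel and Xan (G3), but Zel never turns on.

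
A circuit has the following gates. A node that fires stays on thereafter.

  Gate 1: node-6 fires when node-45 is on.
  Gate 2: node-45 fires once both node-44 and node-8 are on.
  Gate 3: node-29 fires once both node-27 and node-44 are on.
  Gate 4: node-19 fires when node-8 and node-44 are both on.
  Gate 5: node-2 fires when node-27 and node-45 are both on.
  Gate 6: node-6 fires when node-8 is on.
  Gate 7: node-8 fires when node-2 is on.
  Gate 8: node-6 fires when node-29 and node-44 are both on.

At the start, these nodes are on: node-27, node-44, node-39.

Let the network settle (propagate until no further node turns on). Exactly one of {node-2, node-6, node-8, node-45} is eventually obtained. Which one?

node-6

Gate 3: node-27 and node-44 on → node-29 on.
Gate 8: node-29 and node-44 on → node-6 on.
node-45 would need node-44 and node-8 (Gate 2), but node-8 never turns on. node-2 would need node-27 and node-45 (Gate 5), but node-45 never turns on. node-8 would need node-2 (Gate 7), but node-2 never turns on.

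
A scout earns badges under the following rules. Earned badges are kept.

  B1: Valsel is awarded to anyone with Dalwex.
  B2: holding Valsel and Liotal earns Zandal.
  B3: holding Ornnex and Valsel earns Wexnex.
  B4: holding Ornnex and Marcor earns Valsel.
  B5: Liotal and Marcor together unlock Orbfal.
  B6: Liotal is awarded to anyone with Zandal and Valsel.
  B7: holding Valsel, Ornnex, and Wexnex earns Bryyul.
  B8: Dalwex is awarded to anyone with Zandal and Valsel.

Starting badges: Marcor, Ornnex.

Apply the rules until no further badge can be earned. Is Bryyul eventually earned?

Yes

With Ornnex and Marcor, Valsel is earned (B4).
With Ornnex and Valsel, Wexnex is earned (B3).
With Valsel, Ornnex, and Wexnex, Bryyul is earned (B7).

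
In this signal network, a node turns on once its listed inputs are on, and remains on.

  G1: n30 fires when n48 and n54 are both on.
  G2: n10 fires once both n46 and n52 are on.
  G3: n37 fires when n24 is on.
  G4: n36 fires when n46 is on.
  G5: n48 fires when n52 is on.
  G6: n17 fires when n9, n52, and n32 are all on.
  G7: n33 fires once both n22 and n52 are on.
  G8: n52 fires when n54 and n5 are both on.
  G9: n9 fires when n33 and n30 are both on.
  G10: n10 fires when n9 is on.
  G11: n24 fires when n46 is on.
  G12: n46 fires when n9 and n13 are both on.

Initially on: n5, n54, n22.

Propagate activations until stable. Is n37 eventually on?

No

n37 would need n24 (G3), but n24 never turns on.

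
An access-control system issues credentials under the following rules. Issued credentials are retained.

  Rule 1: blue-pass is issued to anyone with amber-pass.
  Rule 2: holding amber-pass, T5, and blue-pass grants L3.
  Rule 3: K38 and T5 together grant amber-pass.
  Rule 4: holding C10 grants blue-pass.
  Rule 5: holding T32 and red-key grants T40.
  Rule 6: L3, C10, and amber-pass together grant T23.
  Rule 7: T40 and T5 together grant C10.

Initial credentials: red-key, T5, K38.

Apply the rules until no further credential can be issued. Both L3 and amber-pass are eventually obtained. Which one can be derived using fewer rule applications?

amber-pass

amber-pass: Holding K38 and T5 grants amber-pass (Rule 3). [1 rule application]
L3: Holding K38 and T5 grants amber-pass (Rule 3). Holding amber-pass grants blue-pass (Rule 1). Holding amber-pass, T5, and blue-pass grants L3 (Rule 2). [3 rule applications]
amber-pass needs fewer.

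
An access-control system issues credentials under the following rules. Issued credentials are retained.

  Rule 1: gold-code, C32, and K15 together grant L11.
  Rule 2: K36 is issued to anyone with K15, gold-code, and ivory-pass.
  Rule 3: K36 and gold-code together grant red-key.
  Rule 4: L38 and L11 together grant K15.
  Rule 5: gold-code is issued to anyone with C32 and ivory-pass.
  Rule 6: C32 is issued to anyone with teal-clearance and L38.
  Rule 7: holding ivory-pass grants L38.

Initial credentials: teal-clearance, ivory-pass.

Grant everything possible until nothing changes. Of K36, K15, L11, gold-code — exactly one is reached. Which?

Holding ivory-pass grants L38 (Rule 7).
Holding teal-clearance and L38 grants C32 (Rule 6).
Holding C32 and ivory-pass grants gold-code (Rule 5).
K36 would need K15, gold-code, and ivory-pass (Rule 2), but K15 is never granted. L11 would need gold-code, C32, and K15 (Rule 1), but K15 is never granted. K15 would need L38 and L11 (Rule 4), but L11 is never granted.

gold-code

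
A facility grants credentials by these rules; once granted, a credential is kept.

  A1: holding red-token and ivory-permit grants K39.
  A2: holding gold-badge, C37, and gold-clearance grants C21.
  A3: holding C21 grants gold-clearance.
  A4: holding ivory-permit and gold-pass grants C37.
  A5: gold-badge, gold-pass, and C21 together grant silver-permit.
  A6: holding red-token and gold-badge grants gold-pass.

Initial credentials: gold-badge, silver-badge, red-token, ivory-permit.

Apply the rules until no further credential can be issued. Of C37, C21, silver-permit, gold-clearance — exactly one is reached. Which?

Holding red-token and gold-badge grants gold-pass (A6).
Holding ivory-permit and gold-pass grants C37 (A4).
silver-permit would need gold-badge, gold-pass, and C21 (A5), but C21 is never granted. gold-clearance would need C21 (A3), but C21 is never granted. C21 would need gold-badge, C37, and gold-clearance (A2), but gold-clearance is never granted.

C37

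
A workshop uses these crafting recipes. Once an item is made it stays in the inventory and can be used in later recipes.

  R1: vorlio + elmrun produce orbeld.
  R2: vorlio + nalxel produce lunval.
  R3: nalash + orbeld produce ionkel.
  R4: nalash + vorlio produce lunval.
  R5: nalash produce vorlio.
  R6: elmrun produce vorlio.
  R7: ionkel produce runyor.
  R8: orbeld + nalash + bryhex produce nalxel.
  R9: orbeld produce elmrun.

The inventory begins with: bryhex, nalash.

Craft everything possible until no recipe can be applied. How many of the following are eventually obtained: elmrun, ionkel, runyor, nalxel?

0

elmrun would need orbeld (R9), but orbeld is never obtained.
ionkel would need nalash and orbeld (R3), but orbeld is never obtained.
runyor would need ionkel (R7), but ionkel is never obtained.
nalxel would need orbeld, nalash, and bryhex (R8), but orbeld is never obtained.
None of the 4 are reached.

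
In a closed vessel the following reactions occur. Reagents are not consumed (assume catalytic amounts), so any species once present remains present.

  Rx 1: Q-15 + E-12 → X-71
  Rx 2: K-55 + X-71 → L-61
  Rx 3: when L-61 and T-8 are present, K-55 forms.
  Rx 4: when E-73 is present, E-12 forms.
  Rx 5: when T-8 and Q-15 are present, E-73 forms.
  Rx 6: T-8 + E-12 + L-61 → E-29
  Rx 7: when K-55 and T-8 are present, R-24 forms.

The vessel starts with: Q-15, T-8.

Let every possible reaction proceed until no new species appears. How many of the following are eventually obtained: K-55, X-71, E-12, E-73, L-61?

T-8 and Q-15 present → E-73 forms (Rx 5).
E-73 present → E-12 forms (Rx 4).
Q-15 and E-12 present → X-71 forms (Rx 1).
K-55 would need L-61 and T-8 (Rx 3), but L-61 never forms.
X-71: reached.
E-12: reached.
E-73: reached.
L-61 would need K-55 and X-71 (Rx 2), but K-55 never forms.
Reached: X-71, E-12, and E-73 — 3 of the 5.

3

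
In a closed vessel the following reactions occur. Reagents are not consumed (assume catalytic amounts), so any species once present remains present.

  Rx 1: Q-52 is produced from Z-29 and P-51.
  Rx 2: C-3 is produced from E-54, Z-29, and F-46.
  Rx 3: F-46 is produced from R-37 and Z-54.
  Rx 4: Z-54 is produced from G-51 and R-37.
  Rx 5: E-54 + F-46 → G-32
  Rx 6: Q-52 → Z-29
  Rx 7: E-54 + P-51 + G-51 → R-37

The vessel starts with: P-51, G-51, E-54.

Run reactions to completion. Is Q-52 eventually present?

No

Q-52 would need Z-29 and P-51 (Rx 1), but Z-29 never forms.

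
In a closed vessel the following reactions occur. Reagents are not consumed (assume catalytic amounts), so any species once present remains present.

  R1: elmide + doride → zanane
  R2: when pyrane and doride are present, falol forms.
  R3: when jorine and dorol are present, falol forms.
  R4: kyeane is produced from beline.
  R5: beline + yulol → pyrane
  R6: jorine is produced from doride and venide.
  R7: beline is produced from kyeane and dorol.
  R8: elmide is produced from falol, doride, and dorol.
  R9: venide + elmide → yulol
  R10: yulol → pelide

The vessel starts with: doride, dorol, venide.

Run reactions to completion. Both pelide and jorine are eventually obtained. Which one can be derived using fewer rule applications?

jorine: doride and venide present → jorine forms (R6). [1 rule application]
pelide: doride and venide present → jorine forms (R6). jorine and dorol present → falol forms (R3). falol, doride, and dorol present → elmide forms (R8). venide and elmide present → yulol forms (R9). yulol present → pelide forms (R10). [5 rule applications]
jorine needs fewer.

jorine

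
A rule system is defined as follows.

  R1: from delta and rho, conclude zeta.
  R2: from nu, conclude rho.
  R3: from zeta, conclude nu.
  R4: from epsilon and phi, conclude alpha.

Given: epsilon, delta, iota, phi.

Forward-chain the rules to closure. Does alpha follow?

epsilon and phi hold, so alpha follows (R4).

Yes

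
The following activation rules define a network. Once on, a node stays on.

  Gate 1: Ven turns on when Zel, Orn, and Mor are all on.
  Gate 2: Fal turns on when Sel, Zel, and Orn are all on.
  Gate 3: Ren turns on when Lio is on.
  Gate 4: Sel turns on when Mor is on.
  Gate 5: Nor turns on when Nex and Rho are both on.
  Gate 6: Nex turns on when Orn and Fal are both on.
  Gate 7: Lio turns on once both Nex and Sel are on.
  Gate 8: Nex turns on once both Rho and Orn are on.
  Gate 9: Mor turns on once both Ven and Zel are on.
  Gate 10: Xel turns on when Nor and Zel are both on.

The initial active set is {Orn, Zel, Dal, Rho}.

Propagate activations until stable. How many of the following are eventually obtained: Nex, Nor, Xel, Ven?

Rho and Orn are on, so Nex turns on (Gate 8).
Nex and Rho are on, so Nor turns on (Gate 5).
Gate 10: Nor and Zel on → Xel on.
Nex: reached.
Nor: reached.
Xel: reached.
Ven would need Zel, Orn, and Mor (Gate 1), but Mor never turns on.
Reached: Nex, Nor, and Xel — 3 of the 4.

3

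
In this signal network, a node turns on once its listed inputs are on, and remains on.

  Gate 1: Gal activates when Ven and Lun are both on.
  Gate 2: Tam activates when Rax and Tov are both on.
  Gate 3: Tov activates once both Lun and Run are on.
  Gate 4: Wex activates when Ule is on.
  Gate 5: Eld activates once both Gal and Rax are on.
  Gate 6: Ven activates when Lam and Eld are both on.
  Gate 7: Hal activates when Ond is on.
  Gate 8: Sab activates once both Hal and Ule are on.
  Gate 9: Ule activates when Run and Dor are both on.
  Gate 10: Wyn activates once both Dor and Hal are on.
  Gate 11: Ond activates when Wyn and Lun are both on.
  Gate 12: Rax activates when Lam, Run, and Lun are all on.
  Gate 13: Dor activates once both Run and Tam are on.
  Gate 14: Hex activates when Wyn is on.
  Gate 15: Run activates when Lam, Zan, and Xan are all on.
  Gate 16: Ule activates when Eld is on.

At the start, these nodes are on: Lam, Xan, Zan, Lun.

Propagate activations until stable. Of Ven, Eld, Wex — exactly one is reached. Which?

Wex

Gate 15: Lam, Zan, and Xan on → Run on.
Lun and Run are on, so Tov activates (Gate 3).
Lam, Run, and Lun are on, so Rax activates (Gate 12).
Rax and Tov are on, so Tam activates (Gate 2).
Gate 13: Run and Tam on → Dor on.
Gate 9: Run and Dor on → Ule on.
Gate 4: Ule on → Wex on.
Ven would need Lam and Eld (Gate 6), but Eld never turns on. Eld would need Gal and Rax (Gate 5), but Gal never turns on.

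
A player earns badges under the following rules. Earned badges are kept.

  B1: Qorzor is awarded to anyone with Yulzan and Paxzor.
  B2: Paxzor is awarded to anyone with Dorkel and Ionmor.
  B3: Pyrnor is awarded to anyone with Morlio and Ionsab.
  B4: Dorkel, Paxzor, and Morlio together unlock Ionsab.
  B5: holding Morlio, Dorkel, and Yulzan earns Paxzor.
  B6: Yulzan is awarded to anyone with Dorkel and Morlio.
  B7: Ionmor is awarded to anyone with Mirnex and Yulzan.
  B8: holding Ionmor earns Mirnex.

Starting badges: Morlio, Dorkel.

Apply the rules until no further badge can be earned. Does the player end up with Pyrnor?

Yes

With Dorkel and Morlio, Yulzan is earned (B6).
With Morlio, Dorkel, and Yulzan, Paxzor is earned (B5).
With Dorkel, Paxzor, and Morlio, Ionsab is earned (B4).
With Morlio and Ionsab, Pyrnor is earned (B3).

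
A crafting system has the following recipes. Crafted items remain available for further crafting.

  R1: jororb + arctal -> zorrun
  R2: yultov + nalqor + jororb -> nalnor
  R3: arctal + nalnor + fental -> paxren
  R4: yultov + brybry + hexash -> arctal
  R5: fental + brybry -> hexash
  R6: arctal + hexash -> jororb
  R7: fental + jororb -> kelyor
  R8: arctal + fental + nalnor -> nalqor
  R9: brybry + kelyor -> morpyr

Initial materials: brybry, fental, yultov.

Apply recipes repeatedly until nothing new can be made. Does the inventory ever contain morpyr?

Yes

Using R5, fental and brybry make hexash.
Using R4, yultov, brybry, and hexash make arctal.
Using R6, arctal and hexash make jororb.
Using R7, fental and jororb make kelyor.
Using R9, brybry and kelyor make morpyr.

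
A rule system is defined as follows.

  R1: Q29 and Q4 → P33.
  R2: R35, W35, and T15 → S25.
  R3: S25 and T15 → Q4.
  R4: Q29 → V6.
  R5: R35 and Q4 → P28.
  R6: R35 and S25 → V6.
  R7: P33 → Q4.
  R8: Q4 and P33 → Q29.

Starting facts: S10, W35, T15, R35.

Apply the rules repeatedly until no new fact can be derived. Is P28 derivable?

Yes

R35, W35, and T15 hold, so S25 follows (R2).
From S25 and T15, R3 gives Q4.
R35 and Q4 hold, so P28 follows (R5).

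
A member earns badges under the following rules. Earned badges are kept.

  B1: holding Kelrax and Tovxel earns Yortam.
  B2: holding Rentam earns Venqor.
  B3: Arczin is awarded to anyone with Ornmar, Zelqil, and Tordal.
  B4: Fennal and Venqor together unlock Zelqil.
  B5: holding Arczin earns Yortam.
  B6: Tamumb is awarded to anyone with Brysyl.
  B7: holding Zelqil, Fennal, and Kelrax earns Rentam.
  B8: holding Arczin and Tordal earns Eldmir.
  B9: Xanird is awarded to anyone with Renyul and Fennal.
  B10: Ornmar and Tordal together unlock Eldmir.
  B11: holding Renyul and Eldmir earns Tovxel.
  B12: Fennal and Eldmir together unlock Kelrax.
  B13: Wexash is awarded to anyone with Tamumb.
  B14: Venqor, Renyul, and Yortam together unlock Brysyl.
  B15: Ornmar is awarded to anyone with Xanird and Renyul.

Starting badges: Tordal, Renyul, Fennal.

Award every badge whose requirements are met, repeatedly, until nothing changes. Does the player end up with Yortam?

Yes

With Renyul and Fennal, Xanird is earned (B9).
With Xanird and Renyul, Ornmar is earned (B15).
With Ornmar and Tordal, Eldmir is earned (B10).
With Fennal and Eldmir, Kelrax is earned (B12).
With Renyul and Eldmir, Tovxel is earned (B11).
With Kelrax and Tovxel, Yortam is earned (B1).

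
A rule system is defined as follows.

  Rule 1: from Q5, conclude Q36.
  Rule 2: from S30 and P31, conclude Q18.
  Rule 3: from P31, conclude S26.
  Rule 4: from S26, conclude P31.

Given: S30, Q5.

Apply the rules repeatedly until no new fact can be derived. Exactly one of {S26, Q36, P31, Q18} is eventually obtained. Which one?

From Q5, Rule 1 gives Q36.
P31 would need S26 (Rule 4), but S26 is never established. Q18 would need S30 and P31 (Rule 2), but P31 is never established. S26 would need P31 (Rule 3), but P31 is never established.

Q36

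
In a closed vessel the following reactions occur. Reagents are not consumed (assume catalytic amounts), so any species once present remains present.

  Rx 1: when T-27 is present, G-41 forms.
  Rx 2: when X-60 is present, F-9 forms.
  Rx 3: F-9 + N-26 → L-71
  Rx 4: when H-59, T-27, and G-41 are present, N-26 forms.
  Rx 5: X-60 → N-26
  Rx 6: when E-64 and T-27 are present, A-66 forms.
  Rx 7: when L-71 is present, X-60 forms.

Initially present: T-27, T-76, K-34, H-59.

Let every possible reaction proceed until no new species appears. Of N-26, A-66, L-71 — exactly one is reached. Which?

N-26

T-27 present → G-41 forms (Rx 1).
H-59, T-27, and G-41 present → N-26 forms (Rx 4).
A-66 would need E-64 and T-27 (Rx 6), but E-64 never forms. L-71 would need F-9 and N-26 (Rx 3), but F-9 never forms.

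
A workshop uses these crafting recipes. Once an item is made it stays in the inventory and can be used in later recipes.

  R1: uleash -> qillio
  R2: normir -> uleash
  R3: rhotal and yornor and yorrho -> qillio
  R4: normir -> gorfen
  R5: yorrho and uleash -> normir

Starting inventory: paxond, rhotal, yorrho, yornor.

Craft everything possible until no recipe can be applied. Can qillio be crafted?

Yes

Using R3, rhotal, yornor, and yorrho make qillio.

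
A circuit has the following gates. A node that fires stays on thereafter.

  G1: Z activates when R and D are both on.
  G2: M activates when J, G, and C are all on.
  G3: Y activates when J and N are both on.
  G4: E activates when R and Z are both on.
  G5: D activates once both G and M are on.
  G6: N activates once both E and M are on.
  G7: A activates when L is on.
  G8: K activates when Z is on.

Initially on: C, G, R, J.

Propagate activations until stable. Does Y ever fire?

G2: J, G, and C on → M on.
G and M are on, so D activates (G5).
R and D are on, so Z activates (G1).
G4: R and Z on → E on.
G6: E and M on → N on.
G3: J and N on → Y on.

Yes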